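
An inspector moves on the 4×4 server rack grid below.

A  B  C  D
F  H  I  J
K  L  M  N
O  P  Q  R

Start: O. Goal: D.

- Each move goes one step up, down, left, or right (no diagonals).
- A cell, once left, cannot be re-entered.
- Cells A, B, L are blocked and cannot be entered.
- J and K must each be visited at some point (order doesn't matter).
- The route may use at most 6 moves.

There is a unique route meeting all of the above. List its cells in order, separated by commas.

Any route must reach J and K and still end at D within 6 moves, so the order of the required stops is forced.
Route from O: 2× up (reaching F), 3× right (reaching J), up to D — 6 moves in all.
Check: all required cells visited; 6 ≤ 6 moves.

O, K, F, H, I, J, D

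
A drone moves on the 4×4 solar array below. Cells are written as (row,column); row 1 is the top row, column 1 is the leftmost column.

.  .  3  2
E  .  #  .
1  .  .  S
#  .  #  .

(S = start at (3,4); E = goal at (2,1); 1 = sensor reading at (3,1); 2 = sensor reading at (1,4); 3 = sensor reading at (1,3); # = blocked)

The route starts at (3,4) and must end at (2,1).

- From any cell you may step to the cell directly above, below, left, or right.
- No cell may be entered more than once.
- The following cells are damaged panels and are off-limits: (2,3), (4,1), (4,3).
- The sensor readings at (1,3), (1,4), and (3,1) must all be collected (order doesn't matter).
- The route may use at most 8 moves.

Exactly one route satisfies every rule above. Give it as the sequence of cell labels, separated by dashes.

(3,4) - (2,4) - (1,4) - (1,3) - (1,2) - (2,2) - (3,2) - (3,1) - (2,1)

Any route must reach (1,3), (1,4), and (3,1) and still end at (2,1) within 8 moves, so the order of the required stops is forced.
Route from (3,4): 2× up (reaching (1,4)), 2× left (reaching (1,2)), 2× down (reaching (3,2)), left to (3,1), up to (2,1) — 8 moves in all.
Check: all required cells visited; 8 ≤ 8 moves.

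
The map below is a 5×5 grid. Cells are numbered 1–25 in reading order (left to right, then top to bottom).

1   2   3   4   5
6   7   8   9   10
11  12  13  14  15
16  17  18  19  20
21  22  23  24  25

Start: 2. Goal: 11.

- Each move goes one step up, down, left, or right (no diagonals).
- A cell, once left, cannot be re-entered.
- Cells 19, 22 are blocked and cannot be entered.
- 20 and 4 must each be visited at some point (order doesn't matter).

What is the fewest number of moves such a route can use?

Any route passes through 20 and 4 in some order between 2 and 11. Summing Manhattan distances along each leg and taking the cheapest ordering (2 → 4 → 20 → 11) gives a lower bound of 2 + 4 + 5 = 11 moves.
The shortest route satisfying every rule uses 13 moves: 2 → 3 → 4 → 9 → 14 → 15 → 20 → 25 → 24 → 23 → 18 → 13 → 12 → 11.
The no-revisit rule (legs can't share cells) pushes the minimum above the 11-move bound; an exhaustive check rules out every length from 11 to 12, leaving 13 as the minimum.

13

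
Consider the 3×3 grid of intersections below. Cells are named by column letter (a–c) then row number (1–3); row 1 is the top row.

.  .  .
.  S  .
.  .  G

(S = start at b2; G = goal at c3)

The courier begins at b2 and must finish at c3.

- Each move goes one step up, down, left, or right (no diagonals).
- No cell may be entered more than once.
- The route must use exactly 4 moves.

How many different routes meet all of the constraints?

2

Need simple routes of exactly 4 moves from b2 to c3 (Manhattan distance 2, so 1 moves are spent on a detour and 1 undoing it).
Enumerating: b2 b1 c1 c2 c3 | b2 a2 a3 b3 c3.
That gives 2 routes.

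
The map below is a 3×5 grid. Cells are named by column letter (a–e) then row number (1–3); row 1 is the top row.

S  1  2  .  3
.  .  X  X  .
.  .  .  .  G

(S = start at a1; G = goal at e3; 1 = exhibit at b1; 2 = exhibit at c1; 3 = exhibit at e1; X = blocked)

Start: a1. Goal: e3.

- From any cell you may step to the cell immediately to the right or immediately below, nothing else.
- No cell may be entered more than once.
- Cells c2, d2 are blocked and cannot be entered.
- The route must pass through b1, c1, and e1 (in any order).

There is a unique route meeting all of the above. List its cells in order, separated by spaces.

Moves only go right or down, so the column and row indices never decrease.
Route from a1: right 4 to e1, down 2 to e3 — 6 moves in all.
Check: all required cells visited.

a1 b1 c1 d1 e1 e2 e3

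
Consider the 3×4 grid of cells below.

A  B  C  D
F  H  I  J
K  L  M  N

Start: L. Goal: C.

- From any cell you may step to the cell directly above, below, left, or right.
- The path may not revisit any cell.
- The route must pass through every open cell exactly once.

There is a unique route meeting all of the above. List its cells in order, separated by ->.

L -> K -> F -> A -> B -> H -> I -> M -> N -> J -> D -> C

Need to visit all 12 open cells exactly once, starting at L and ending at C.
Cell N has only two open neighbours (J and M), so the path must pass straight through it: one of those is the cell it's entered from and the other is where it exits.
Route from L: left 1 to K, up 2 to A, right 1 to B, down 1 to H, right 1 to I, down 1 to M, right 1 to N, up 2 to D, left 1 to C — 11 moves in all.
Check: all 12 open cells covered.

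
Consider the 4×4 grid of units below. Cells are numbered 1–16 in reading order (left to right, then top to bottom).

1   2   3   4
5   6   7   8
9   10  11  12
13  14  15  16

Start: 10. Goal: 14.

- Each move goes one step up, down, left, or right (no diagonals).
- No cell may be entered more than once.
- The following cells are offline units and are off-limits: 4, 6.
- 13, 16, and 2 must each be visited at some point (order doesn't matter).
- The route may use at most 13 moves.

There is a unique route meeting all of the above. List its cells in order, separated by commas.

The 13-move cap with required stops at 13, 16, 2 leaves no slack for detours.
Route from 10: right to 11, down to 15, right to 16, 2× up (reaching 8), left to 7, up to 3, 2× left (reaching 1), 3× down (reaching 13), right to 14 — 13 moves in all.
Check: all required cells visited; 13 ≤ 13 moves.

10, 11, 15, 16, 12, 8, 7, 3, 2, 1, 5, 9, 13, 14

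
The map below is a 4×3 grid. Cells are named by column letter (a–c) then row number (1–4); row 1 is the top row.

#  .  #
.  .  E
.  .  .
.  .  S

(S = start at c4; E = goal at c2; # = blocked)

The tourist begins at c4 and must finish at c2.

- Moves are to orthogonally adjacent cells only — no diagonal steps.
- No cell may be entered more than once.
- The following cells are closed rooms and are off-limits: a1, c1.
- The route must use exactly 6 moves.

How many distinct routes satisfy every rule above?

5

Need simple routes of exactly 6 moves from c4 to c2 (Manhattan distance 2, so 2 moves are spent on a detour and 2 undoing it).
Enumerating: c4 c3 b3 a3 a2 b2 c2 | c4 b4 b3 a3 a2 b2 c2 | c4 b4 a4 a3 a2 b2 c2 | c4 b4 a4 a3 b3 b2 c2 | c4 b4 a4 a3 b3 c3 c2.
That gives 5 routes.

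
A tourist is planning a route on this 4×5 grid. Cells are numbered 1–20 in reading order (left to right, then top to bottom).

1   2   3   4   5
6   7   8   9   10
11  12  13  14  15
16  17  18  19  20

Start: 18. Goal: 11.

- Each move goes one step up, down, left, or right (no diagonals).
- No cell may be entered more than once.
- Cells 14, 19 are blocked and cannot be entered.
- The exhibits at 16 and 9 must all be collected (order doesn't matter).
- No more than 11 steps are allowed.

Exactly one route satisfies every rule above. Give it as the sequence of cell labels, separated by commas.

18, 13, 8, 9, 4, 3, 2, 7, 12, 17, 16, 11

Any route must reach 16 and 9 and still end at 11 within 11 moves, so the order of the required stops is forced.
Route from 18: up 2 to 8, right 1 to 9, up 1 to 4, left 2 to 2, down 3 to 17, left 1 to 16, up 1 to 11 — 11 moves in all.
Check: all required cells visited; 11 ≤ 11 moves.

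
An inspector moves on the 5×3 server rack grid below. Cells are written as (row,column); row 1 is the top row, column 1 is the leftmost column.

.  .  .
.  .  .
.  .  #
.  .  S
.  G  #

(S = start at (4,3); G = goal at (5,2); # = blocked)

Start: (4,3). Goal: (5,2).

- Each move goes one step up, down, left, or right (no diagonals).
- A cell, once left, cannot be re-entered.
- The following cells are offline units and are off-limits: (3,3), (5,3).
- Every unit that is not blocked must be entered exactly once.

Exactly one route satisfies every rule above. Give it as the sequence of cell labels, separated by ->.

Need to visit all 13 open cells exactly once, starting at (4,3) and ending at (5,2).
Route from (4,3): left 1 to (4,2), up 2 to (2,2), right 1 to (2,3), up 1 to (1,3), left 2 to (1,1), down 4 to (5,1), right 1 to (5,2) — 12 moves in all.
Check: all 13 open cells covered.

(4,3) -> (4,2) -> (3,2) -> (2,2) -> (2,3) -> (1,3) -> (1,2) -> (1,1) -> (2,1) -> (3,1) -> (4,1) -> (5,1) -> (5,2)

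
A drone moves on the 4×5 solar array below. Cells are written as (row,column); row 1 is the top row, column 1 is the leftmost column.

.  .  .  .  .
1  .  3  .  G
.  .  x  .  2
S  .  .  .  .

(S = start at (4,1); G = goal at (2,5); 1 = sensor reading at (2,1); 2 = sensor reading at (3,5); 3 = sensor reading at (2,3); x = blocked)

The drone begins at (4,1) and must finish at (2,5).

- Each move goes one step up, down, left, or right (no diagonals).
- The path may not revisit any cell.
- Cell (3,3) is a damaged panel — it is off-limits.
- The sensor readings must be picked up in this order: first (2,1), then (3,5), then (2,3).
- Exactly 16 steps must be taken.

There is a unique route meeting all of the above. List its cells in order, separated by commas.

(4,1), (3,1), (2,1), (2,2), (3,2), (4,2), (4,3), (4,4), (4,5), (3,5), (3,4), (2,4), (2,3), (1,3), (1,4), (1,5), (2,5)

The waypoints must appear in the order (2,1), (3,5), (2,3), with no cell reused.
Route from (4,1): 2× up (reaching (2,1)), right to (2,2), 2× down (reaching (4,2)), 3× right (reaching (4,5)), up to (3,5), left to (3,4), up to (2,4), left to (2,3), up to (1,3), 2× right (reaching (1,5)), down to (2,5) — 16 moves in all.
Check: order respected (1 at step 2, 2 at step 9, 3 at step 12); 16 moves as required.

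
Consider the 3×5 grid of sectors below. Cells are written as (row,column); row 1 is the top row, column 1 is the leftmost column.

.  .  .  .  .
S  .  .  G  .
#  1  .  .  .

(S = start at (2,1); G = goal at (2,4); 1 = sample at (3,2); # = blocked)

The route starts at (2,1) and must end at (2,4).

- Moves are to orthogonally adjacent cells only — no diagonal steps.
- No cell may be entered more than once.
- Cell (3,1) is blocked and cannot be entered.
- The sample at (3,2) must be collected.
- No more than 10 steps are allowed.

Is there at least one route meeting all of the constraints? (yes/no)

One route that works: (2,1) → (2,2) → (3,2) → (3,3) → (2,3) → (2,4).

yes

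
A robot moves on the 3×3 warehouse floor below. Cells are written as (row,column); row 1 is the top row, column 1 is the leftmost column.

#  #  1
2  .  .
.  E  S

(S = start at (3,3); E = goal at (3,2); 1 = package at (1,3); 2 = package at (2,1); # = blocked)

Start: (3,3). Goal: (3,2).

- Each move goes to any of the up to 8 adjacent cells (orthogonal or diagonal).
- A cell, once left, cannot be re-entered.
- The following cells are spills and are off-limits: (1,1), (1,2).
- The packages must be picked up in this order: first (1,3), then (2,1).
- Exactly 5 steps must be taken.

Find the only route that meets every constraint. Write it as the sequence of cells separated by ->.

The waypoints must appear in the order (1,3), (2,1), with no cell reused.
Route from (3,3): 2× up (reaching (1,3)), down-left to (2,2), left to (2,1), down-right to (3,2) — 5 moves in all.
Check: order respected (1 at step 2, 2 at step 4); 5 moves as required.

(3,3) -> (2,3) -> (1,3) -> (2,2) -> (2,1) -> (3,2)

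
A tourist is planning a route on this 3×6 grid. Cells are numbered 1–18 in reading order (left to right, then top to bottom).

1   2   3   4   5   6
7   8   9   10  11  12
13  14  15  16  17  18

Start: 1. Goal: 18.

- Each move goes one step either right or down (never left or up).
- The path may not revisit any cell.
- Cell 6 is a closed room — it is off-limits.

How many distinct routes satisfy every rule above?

20

A right/down-only route from 1 to 18 makes exactly 2 down-moves and 5 right-moves in some order.
With no other constraints that would be C(7,2) = 21 routes.
Subtract routes through each blocked cell (inclusion–exclusion for overlaps): − through 6: 1 → 20.
That gives 20 routes.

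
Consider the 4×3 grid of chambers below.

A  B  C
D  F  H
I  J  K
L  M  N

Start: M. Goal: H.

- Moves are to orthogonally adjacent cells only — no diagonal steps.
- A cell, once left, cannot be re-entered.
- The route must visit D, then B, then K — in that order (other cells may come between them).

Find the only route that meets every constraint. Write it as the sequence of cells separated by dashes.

M - L - I - D - A - B - F - J - K - H

The waypoints must appear in the order D, B, K, with no cell reused.
Route from M: left to L, 3× up (reaching A), right to B, 2× down (reaching J), right to K, up to H — 9 moves in all.
Check: order respected (D at step 3, B at step 5, K at step 8).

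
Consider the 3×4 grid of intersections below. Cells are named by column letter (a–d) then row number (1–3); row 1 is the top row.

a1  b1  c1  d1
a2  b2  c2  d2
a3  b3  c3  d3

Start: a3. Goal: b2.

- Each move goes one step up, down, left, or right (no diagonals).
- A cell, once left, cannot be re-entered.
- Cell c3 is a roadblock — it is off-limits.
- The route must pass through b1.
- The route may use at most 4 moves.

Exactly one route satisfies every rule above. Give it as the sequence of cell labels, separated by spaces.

The budget equals the shortest possible length, so every move has to be on a shortest route through the required cells.
Route from a3: 2× up (reaching a1), right to b1, down to b2 — 4 moves in all.
Check: all required cells visited; 4 ≤ 4 moves.

a3 a2 a1 b1 b2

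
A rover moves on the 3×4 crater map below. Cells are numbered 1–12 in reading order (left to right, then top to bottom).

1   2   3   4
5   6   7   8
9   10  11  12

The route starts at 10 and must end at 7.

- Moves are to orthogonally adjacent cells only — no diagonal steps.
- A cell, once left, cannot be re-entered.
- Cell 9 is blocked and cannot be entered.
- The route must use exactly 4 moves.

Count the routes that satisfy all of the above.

2

Need simple routes of exactly 4 moves from 10 to 7 (Manhattan distance 2, so 1 moves are spent on a detour and 1 undoing it).
Enumerating: 10 6 2 3 7 | 10 11 12 8 7.
That gives 2 routes.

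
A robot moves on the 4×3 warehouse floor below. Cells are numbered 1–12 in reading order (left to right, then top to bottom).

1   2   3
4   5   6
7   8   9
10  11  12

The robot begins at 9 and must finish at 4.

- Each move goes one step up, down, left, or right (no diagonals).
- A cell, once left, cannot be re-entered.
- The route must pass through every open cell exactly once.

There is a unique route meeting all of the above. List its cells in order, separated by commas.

Need to visit all 12 open cells exactly once, starting at 9 and ending at 4.
Cell 10 has only two open neighbours (7 and 11), so the path must pass straight through it: one of those is the cell it's entered from and the other is where it exits.
Route from 9: down to 12, 2× left (reaching 10), up to 7, right to 8, up to 5, right to 6, up to 3, 2× left (reaching 1), down to 4 — 11 moves in all.
Check: all 12 open cells covered.

9, 12, 11, 10, 7, 8, 5, 6, 3, 2, 1, 4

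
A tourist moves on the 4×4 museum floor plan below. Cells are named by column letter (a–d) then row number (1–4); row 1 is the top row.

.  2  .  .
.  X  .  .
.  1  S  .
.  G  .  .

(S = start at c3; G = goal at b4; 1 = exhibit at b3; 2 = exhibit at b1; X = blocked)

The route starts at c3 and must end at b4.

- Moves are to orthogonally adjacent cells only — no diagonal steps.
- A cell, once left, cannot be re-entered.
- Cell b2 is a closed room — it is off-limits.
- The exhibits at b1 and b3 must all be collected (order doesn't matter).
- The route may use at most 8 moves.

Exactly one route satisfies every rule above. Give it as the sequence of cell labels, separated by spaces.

c3 c2 c1 b1 a1 a2 a3 b3 b4

The 8-move cap with required stops at b1, b3 leaves no slack for detours.
Route from c3: up 2 to c1, left 2 to a1, down 2 to a3, right 1 to b3, down 1 to b4 — 8 moves in all.
Check: all required cells visited; 8 ≤ 8 moves.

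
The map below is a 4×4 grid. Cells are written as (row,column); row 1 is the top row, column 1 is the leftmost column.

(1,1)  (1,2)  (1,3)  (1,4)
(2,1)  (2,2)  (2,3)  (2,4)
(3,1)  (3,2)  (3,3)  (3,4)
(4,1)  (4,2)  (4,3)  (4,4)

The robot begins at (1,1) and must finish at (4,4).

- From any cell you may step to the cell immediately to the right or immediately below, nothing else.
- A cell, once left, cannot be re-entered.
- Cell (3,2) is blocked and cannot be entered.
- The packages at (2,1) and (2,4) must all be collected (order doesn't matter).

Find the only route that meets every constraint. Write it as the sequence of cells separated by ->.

Moves only go right or down, so the column and row indices never decrease.
Route from (1,1): down 1 to (2,1), right 3 to (2,4), down 2 to (4,4) — 6 moves in all.
Check: all required cells visited.

(1,1) -> (2,1) -> (2,2) -> (2,3) -> (2,4) -> (3,4) -> (4,4)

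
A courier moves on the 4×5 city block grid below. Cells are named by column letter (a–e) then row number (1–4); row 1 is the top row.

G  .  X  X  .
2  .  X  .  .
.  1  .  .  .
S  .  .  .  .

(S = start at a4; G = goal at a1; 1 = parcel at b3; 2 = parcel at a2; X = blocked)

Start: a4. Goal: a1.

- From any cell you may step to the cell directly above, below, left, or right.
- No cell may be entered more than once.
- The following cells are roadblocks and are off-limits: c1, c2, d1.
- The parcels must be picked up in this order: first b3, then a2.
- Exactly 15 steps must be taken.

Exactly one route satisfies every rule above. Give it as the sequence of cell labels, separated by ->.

a4 -> b4 -> c4 -> d4 -> e4 -> e3 -> e2 -> d2 -> d3 -> c3 -> b3 -> a3 -> a2 -> b2 -> b1 -> a1

The waypoints must appear in the order b3, a2, with no cell reused.
Route from a4: 4× right (reaching e4), 2× up (reaching e2), left to d2, down to d3, 3× left (reaching a3), up to a2, right to b2, up to b1, left to a1 — 15 moves in all.
Check: order respected (1 at step 10, 2 at step 12); 15 moves as required.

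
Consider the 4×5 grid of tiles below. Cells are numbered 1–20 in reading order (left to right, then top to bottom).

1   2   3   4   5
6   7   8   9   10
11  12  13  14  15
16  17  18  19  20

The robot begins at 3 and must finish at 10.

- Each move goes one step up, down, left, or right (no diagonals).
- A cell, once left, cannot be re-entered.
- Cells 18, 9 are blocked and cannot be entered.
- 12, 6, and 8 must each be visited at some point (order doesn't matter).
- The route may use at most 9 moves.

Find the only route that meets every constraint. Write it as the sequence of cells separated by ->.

3 -> 8 -> 7 -> 6 -> 11 -> 12 -> 13 -> 14 -> 15 -> 10

The 9-move cap with required stops at 12, 6, 8 leaves no slack for detours.
Route from 3: down 1 to 8, left 2 to 6, down 1 to 11, right 4 to 15, up 1 to 10 — 9 moves in all.
Check: all required cells visited; 9 ≤ 9 moves.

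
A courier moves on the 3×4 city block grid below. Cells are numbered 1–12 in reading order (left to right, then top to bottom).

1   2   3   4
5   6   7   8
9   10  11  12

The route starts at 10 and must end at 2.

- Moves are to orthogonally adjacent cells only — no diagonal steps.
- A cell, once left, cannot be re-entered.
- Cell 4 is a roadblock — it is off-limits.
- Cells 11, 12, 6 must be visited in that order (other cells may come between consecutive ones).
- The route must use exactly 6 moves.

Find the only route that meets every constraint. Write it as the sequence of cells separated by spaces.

10 11 12 8 7 6 2

The waypoints must appear in the order 11, 12, 6, with no cell reused.
Route from 10: 2× right (reaching 12), up to 8, 2× left (reaching 6), up to 2 — 6 moves in all.
Check: order respected (11 at step 1, 12 at step 2, 6 at step 5); 6 moves as required.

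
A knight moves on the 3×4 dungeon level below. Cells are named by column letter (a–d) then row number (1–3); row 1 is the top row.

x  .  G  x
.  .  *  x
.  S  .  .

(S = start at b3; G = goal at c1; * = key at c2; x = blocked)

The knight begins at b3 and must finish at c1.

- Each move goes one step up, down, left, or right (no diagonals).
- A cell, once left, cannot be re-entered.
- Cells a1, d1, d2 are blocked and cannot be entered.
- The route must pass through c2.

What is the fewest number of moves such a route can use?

3

Any route passes through c2 somewhere between b3 and c1. Summing Manhattan distances along the two legs (b3 → c2 → c1) gives a lower bound of 2 + 1 = 3 moves.
A route of 3 moves achieves this: b3 → b2 → c2 → c1.
Since 3 matches the lower bound, it is optimal.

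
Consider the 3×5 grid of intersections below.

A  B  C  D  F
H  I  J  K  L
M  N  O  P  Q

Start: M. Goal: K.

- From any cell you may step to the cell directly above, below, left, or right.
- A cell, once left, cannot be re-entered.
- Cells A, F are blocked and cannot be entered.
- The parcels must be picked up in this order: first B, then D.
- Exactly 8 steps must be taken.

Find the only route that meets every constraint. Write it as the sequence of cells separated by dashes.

The waypoints must appear in the order B, D, with no cell reused.
Route from M: right 2 to O, up 1 to J, left 1 to I, up 1 to B, right 2 to D, down 1 to K — 8 moves in all.
Check: order respected (B at step 5, D at step 7); 8 moves as required.

M - N - O - J - I - B - C - D - K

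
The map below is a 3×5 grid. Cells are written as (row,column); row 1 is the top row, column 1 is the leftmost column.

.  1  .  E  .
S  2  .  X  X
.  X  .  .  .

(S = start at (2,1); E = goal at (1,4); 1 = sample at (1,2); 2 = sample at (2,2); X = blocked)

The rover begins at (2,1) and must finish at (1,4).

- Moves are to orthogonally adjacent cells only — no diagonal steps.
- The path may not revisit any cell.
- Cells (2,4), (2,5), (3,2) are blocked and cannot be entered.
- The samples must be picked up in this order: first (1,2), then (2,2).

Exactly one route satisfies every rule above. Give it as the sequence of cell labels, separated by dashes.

(2,1) - (1,1) - (1,2) - (2,2) - (2,3) - (1,3) - (1,4)

The waypoints must appear in the order (1,2), (2,2), with no cell reused.
Route from (2,1): up 1 to (1,1), right 1 to (1,2), down 1 to (2,2), right 1 to (2,3), up 1 to (1,3), right 1 to (1,4) — 6 moves in all.
Check: order respected (1 at step 2, 2 at step 3).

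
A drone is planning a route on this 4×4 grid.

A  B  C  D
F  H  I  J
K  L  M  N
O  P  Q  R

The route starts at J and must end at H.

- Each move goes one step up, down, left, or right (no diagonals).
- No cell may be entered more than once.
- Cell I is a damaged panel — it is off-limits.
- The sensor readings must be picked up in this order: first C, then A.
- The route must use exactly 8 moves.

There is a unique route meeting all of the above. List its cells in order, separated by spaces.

The waypoints must appear in the order C, A, with no cell reused.
Route from J: up 1 to D, left 3 to A, down 2 to K, right 1 to L, up 1 to H — 8 moves in all.
Check: order respected (C at step 2, A at step 4); 8 moves as required.

J D C B A F K L H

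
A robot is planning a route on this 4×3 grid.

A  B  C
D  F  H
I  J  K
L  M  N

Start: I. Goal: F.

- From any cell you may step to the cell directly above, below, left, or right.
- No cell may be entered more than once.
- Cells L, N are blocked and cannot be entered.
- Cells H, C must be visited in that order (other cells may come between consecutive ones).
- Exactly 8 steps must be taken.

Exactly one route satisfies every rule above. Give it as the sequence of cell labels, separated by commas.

The waypoints must appear in the order H, C, with no cell reused.
Route from I: 2× right (reaching K), 2× up (reaching C), 2× left (reaching A), down to D, right to F — 8 moves in all.
Check: order respected (H at step 3, C at step 4); 8 moves as required.

I, J, K, H, C, B, A, D, F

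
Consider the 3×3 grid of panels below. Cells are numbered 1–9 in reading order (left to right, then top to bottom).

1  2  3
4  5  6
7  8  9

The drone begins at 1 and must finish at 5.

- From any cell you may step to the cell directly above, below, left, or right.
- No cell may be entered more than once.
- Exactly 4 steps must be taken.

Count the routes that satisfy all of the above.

2

Need simple routes of exactly 4 moves from 1 to 5 (Manhattan distance 2, so 1 moves are spent on a detour and 1 undoing it).
Enumerating: 1 4 7 8 5 | 1 2 3 6 5.
That gives 2 routes.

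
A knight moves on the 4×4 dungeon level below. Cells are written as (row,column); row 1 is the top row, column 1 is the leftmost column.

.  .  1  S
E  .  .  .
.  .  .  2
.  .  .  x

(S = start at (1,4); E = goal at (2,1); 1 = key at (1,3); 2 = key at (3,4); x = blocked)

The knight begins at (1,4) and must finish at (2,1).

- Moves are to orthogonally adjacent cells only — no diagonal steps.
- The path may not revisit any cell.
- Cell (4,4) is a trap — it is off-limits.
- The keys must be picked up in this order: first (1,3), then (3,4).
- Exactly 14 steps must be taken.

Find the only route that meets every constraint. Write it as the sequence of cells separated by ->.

The waypoints must appear in the order (1,3), (3,4), with no cell reused.
Route from (1,4): left 1 to (1,3), down 1 to (2,3), right 1 to (2,4), down 1 to (3,4), left 1 to (3,3), down 1 to (4,3), left 2 to (4,1), up 1 to (3,1), right 1 to (3,2), up 2 to (1,2), left 1 to (1,1), down 1 to (2,1) — 14 moves in all.
Check: order respected (1 at step 1, 2 at step 4); 14 moves as required.

(1,4) -> (1,3) -> (2,3) -> (2,4) -> (3,4) -> (3,3) -> (4,3) -> (4,2) -> (4,1) -> (3,1) -> (3,2) -> (2,2) -> (1,2) -> (1,1) -> (2,1)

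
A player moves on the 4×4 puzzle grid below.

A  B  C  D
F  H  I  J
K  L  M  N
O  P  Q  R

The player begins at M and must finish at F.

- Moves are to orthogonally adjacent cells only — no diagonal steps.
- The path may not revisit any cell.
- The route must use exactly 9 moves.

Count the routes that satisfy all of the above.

23

Need simple routes of exactly 9 moves from M to F (Manhattan distance 3, so 3 moves are spent on a detour and 3 undoing it).
Branch systematically from the start, pruning whenever the remaining move budget drops below the Manhattan distance to F or differs from it in parity. Grouping the completions by first move — via I: 5; via Q: 9; via L: 2; via N: 7 — and summing: 5 + 9 + 2 + 7 = 23.
That gives 23 routes.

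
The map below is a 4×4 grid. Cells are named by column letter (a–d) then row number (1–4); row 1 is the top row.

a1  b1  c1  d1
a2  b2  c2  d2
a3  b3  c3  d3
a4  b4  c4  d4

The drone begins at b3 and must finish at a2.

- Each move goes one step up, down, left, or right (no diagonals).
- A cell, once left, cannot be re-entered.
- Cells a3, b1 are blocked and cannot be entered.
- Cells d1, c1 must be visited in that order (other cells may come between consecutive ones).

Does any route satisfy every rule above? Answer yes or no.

One route that works: b3 → c3 → d3 → d2 → d1 → c1 → c2 → b2 → a2.

yes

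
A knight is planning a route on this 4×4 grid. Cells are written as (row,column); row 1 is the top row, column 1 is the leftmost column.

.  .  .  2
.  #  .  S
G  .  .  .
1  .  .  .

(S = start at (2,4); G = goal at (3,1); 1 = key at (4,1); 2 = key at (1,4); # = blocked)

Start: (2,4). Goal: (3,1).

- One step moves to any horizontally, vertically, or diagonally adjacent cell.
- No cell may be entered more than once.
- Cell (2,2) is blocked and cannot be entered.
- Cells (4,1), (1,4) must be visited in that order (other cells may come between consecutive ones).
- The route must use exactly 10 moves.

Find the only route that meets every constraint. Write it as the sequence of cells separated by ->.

(2,4) -> (3,3) -> (4,2) -> (4,1) -> (3,2) -> (2,3) -> (1,4) -> (1,3) -> (1,2) -> (2,1) -> (3,1)

The waypoints must appear in the order (4,1), (1,4), with no cell reused.
Route from (2,4): 2× down-left (reaching (4,2)), left to (4,1), 3× up-right (reaching (1,4)), 2× left (reaching (1,2)), down-left to (2,1), down to (3,1) — 10 moves in all.
Check: order respected (1 at step 3, 2 at step 6); 10 moves as required.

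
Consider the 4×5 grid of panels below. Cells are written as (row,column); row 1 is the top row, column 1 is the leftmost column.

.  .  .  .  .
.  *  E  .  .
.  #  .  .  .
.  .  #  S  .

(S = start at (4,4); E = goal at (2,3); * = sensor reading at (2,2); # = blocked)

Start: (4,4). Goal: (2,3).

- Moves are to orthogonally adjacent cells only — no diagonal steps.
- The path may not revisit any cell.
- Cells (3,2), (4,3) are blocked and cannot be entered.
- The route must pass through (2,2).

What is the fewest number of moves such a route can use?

7

Any route passes through (2,2) somewhere between (4,4) and (2,3). Summing Manhattan distances along the two legs ((4,4) → (2,2) → (2,3)) gives a lower bound of 4 + 1 = 5 moves.
The shortest route satisfying every rule uses 7 moves: (4,4) → (3,4) → (2,4) → (1,4) → (1,3) → (1,2) → (2,2) → (2,3).
The bound of 5 isn't tight here; checking systematically, no route of length 5 through 6 satisfies every constraint, so 7 is the minimum.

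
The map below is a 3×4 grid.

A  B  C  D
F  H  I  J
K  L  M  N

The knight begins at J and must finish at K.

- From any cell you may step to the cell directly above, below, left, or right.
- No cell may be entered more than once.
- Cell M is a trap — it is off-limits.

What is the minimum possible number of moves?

The Manhattan distance from J to K is |2−3| + |4−1| = 4, so at least 4 moves are needed.
A route of 4 moves achieves this: J → I → H → L → K.
Since 4 matches the lower bound, it is optimal.

4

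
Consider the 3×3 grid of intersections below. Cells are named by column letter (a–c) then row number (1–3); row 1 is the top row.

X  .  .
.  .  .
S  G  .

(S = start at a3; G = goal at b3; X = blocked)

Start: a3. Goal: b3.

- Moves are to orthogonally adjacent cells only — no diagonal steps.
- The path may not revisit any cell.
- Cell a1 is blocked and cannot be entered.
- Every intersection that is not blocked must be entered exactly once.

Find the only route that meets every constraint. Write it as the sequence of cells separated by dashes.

Need to visit all 8 open cells exactly once, starting at a3 and ending at b3.
Route from a3: up 1 to a2, right 1 to b2, up 1 to b1, right 1 to c1, down 2 to c3, left 1 to b3 — 7 moves in all.
Check: all 8 open cells covered.

a3 - a2 - b2 - b1 - c1 - c2 - c3 - b3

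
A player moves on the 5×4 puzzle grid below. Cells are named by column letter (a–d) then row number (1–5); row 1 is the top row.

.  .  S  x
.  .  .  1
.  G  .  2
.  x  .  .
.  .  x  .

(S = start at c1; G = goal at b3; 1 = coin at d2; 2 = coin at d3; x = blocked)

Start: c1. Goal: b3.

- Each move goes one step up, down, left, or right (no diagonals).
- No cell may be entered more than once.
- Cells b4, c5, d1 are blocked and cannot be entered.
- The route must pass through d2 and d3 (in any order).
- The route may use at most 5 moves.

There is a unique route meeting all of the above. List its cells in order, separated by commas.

c1, c2, d2, d3, c3, b3

The budget equals the shortest possible length, so every move has to be on a shortest route through the required cells.
Route from c1: down 1 to c2, right 1 to d2, down 1 to d3, left 2 to b3 — 5 moves in all.
Check: all required cells visited; 5 ≤ 5 moves.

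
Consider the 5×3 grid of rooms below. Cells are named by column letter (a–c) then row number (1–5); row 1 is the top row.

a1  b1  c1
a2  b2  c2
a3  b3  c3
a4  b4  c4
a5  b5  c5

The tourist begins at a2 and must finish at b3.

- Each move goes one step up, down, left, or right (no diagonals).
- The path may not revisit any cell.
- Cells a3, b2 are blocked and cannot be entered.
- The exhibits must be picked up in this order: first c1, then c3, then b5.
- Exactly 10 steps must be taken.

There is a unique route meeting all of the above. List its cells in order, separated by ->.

The waypoints must appear in the order c1, c3, b5, with no cell reused.
Route from a2: up 1 to a1, right 2 to c1, down 4 to c5, left 1 to b5, up 2 to b3 — 10 moves in all.
Check: order respected (c1 at step 3, c3 at step 5, b5 at step 8); 10 moves as required.

a2 -> a1 -> b1 -> c1 -> c2 -> c3 -> c4 -> c5 -> b5 -> b4 -> b3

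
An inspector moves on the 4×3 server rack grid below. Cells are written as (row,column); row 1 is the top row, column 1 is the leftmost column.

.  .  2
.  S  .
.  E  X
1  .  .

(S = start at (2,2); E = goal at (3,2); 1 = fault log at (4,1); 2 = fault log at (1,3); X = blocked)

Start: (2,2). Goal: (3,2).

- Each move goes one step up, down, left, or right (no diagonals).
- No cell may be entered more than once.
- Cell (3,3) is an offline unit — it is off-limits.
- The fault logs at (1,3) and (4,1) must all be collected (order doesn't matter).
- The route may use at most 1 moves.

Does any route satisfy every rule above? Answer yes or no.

Even ignoring the no-revisit rule, getting from (2,2) to (3,2), taking the cheapest ordering (2,2) → (1,3) → (4,1) → (3,2) needs at least 2 + 5 + 2 = 9 moves (Manhattan distance per leg), which exceeds the 1-move limit.

no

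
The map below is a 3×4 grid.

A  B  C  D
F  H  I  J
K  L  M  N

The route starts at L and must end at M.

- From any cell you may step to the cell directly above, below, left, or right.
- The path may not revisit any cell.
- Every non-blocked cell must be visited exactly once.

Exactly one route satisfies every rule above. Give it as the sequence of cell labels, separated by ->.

Need to visit all 12 open cells exactly once, starting at L and ending at M.
Cell A has only two open neighbours (F and B), so the path must pass straight through it: one of those is the cell it's entered from and the other is where it exits.
Route from L: left to K, 2× up (reaching A), right to B, down to H, right to I, up to C, right to D, 2× down (reaching N), left to M — 11 moves in all.
Check: all 12 open cells covered.

L -> K -> F -> A -> B -> H -> I -> C -> D -> J -> N -> M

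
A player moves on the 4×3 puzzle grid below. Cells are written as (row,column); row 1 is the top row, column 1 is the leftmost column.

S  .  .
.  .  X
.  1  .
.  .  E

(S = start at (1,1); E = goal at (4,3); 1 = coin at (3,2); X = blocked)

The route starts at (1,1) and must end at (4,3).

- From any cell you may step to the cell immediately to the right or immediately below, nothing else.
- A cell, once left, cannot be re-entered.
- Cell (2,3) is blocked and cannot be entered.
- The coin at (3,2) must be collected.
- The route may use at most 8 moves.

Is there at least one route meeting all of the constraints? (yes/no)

One route that works: (1,1) → (2,1) → (3,1) → (3,2) → (4,2) → (4,3).

yes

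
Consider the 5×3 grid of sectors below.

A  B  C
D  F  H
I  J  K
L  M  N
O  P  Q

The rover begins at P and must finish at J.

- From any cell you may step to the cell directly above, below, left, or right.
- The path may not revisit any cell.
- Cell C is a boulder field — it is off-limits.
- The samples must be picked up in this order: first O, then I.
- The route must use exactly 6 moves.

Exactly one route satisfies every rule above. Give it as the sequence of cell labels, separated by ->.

P -> O -> L -> I -> D -> F -> J

The waypoints must appear in the order O, I, with no cell reused.
Route from P: left to O, 3× up (reaching D), right to F, down to J — 6 moves in all.
Check: order respected (O at step 1, I at step 3); 6 moves as required.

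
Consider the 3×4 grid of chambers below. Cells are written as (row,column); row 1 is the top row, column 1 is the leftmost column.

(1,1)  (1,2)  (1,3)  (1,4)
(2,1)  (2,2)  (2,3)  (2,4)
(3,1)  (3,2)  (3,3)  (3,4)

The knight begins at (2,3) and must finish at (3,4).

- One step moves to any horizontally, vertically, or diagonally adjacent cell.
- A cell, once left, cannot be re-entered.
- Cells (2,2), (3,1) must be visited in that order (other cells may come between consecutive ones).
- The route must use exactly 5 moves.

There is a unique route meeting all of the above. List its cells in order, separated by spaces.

(2,3) (2,2) (3,1) (3,2) (3,3) (3,4)

The waypoints must appear in the order (2,2), (3,1), with no cell reused.
Route from (2,3): left 1 to (2,2), down-left 1 to (3,1), right 3 to (3,4) — 5 moves in all.
Check: order respected ((2,2) at step 1, (3,1) at step 2); 5 moves as required.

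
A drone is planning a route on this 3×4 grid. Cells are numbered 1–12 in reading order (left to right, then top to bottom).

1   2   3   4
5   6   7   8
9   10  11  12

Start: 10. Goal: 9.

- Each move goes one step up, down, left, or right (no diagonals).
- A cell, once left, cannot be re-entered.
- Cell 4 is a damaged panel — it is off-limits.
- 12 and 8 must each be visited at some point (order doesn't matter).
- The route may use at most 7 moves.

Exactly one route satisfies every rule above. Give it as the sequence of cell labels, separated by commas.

Any route must reach 12 and 8 and still end at 9 within 7 moves, so the order of the required stops is forced.
Route from 10: 2× right (reaching 12), up to 8, 3× left (reaching 5), down to 9 — 7 moves in all.
Check: all required cells visited; 7 ≤ 7 moves.

10, 11, 12, 8, 7, 6, 5, 9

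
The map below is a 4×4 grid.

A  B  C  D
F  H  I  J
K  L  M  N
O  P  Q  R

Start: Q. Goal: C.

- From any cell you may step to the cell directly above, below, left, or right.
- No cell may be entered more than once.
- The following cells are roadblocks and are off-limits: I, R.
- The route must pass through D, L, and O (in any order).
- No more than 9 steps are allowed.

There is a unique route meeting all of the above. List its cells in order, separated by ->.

Any route must reach D, L, and O and still end at C within 9 moves, so the order of the required stops is forced.
Route from Q: left 2 to O, up 1 to K, right 3 to N, up 2 to D, left 1 to C — 9 moves in all.
Check: all required cells visited; 9 ≤ 9 moves.

Q -> P -> O -> K -> L -> M -> N -> J -> D -> C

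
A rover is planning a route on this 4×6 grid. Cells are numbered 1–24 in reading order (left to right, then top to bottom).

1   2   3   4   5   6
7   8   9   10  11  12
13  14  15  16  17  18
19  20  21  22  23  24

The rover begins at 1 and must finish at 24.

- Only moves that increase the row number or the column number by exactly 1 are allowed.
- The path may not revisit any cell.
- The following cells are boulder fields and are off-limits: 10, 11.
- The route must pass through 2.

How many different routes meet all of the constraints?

A right/down-only route from 1 to 24 makes exactly 3 down-moves and 5 right-moves in some order.
With no other constraints that would be C(8,3) = 56 routes.
Split at 2 and multiply the segment counts (each segment already excludes blocked cells): 1→2: 1; 2→24: 14; product = 14.
That gives 14 routes.

14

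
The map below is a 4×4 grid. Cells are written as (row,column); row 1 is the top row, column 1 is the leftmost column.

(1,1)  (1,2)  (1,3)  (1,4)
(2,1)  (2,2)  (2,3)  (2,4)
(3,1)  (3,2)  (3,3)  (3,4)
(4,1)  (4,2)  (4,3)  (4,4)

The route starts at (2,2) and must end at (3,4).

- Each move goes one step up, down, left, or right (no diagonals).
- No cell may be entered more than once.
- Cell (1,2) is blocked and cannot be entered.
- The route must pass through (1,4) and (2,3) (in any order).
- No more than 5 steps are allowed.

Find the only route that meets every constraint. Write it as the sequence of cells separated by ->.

Any route must reach (1,4) and (2,3) and still end at (3,4) within 5 moves, so the order of the required stops is forced.
Route from (2,2): right to (2,3), up to (1,3), right to (1,4), 2× down (reaching (3,4)) — 5 moves in all.
Check: all required cells visited; 5 ≤ 5 moves.

(2,2) -> (2,3) -> (1,3) -> (1,4) -> (2,4) -> (3,4)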